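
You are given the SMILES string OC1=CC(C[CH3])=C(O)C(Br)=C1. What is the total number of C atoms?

8

Count every carbon token in the SMILES (each C, including those in ring-closure positions and inside branches).
Carbon count: 8.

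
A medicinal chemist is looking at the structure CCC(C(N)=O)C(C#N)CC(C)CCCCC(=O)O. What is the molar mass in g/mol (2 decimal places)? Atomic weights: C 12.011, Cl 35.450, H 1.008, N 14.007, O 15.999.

First, the molecular formula is C14H24N2O3 (counting implicit H from valence).
  C: 14 × 12.011 = 168.154
  H: 24 × 1.008 = 24.192
  N: 2 × 14.007 = 28.014
  O: 3 × 15.999 = 47.997
Sum: 14×12.011 + 24×1.008 + 2×14.007 + 3×15.999 = 268.357 → 268.36 g/mol.

268.36 g/mol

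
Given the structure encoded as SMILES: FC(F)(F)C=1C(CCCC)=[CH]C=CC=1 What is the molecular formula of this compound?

C11H13F3

Walk through each heavy atom and fill implicit hydrogens from standard valence (C 4, N 3, O 2, S 2, halogen 1):
  atom 1: F (halogen, monovalent) → 0 H
  atom 2: C, bond orders sum to 4 (valence 4) → 0 H
  atom 3: F (halogen, monovalent) → 0 H
  atom 4: F (halogen, monovalent) → 0 H
  atom 5: C, bond orders sum to 4 (valence 4) → 0 H
  atom 6: C, bond orders sum to 4 (valence 4) → 0 H
  atom 7: C, bond orders sum to 2 (valence 4) → 2 H
  atom 8: C, bond orders sum to 2 (valence 4) → 2 H
  atom 9: C, bond orders sum to 2 (valence 4) → 2 H
  atom 10: C, bond orders sum to 1 (valence 4) → 3 H
  atom 11: C with explicit H count 1
  atom 12: C, bond orders sum to 3 (valence 4) → 1 H
  atom 13: C, bond orders sum to 3 (valence 4) → 1 H
  atom 14: C, bond orders sum to 3 (valence 4) → 1 H
Totals → C:11, H:13, F:3.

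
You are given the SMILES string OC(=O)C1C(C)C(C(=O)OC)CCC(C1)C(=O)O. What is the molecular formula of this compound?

Walk through each heavy atom and fill implicit hydrogens from standard valence (C 4, N 3, O 2, S 2, halogen 1):
  atom 1: O, bond orders sum to 1 (valence 2) → 1 H
  atom 2: C, bond orders sum to 4 (valence 4) → 0 H
  atom 3: O, bond orders sum to 2 (valence 2) → 0 H
  atom 4: C, bond orders sum to 3 (valence 4) → 1 H
  atom 5: C, bond orders sum to 3 (valence 4) → 1 H
  atom 6: C, bond orders sum to 1 (valence 4) → 3 H
  atom 7: C, bond orders sum to 3 (valence 4) → 1 H
  atom 8: C, bond orders sum to 4 (valence 4) → 0 H
  atom 9: O, bond orders sum to 2 (valence 2) → 0 H
  atom 10: O, bond orders sum to 2 (valence 2) → 0 H
  atom 11: C, bond orders sum to 1 (valence 4) → 3 H
  atom 12: C, bond orders sum to 2 (valence 4) → 2 H
  atom 13: C, bond orders sum to 2 (valence 4) → 2 H
  atom 14: C, bond orders sum to 3 (valence 4) → 1 H
  atom 15: C, bond orders sum to 2 (valence 4) → 2 H
  atom 16: C, bond orders sum to 4 (valence 4) → 0 H
  atom 17: O, bond orders sum to 2 (valence 2) → 0 H
  atom 18: O, bond orders sum to 1 (valence 2) → 1 H
Totals → C:12, H:18, O:6.

C12H18O6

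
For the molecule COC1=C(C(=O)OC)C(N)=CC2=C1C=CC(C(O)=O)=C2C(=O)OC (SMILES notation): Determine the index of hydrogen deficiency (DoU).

Degree of unsaturation = (number of rings) + (number of π bonds).
Ring closures in the SMILES: 2.
π bonds: 8 double bonds (each 1 DoU) → 8 DoU from unsaturation.
Total DoU = 2 + 8 = 10.

10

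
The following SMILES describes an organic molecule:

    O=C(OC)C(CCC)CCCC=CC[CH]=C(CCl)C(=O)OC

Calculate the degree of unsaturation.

4

Degree of unsaturation = (number of rings) + (number of π bonds).
Ring closures in the SMILES: 0.
π bonds: 4 double bonds (each 1 DoU) → 4 DoU from unsaturation.
Total DoU = 0 + 4 = 4.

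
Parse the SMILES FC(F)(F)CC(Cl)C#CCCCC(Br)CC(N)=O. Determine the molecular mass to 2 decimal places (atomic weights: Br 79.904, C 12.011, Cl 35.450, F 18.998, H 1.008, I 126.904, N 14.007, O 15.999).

First, the molecular formula is C11H14BrClF3NO (counting implicit H from valence).
  Br: 1 × 79.904 = 79.904
  C: 11 × 12.011 = 132.121
  Cl: 1 × 35.450 = 35.450
  F: 3 × 18.998 = 56.994
  H: 14 × 1.008 = 14.112
  N: 1 × 14.007 = 14.007
  O: 1 × 15.999 = 15.999
Sum: 1×79.904 + 11×12.011 + 1×35.450 + 3×18.998 + 14×1.008 + 1×14.007 + 1×15.999 = 348.587 → 348.59 g/mol.

348.59 g/mol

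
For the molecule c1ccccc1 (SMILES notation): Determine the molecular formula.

C6H6

Walk through each heavy atom and fill implicit hydrogens from standard valence (C 4, N 3, O 2, S 2, halogen 1); for lowercase aromatic atoms, an aromatic c carries 1 H when it has two neighbours and 0 H with three, and aromatic n carries 0 H:
  atom 1: aromatic c, 2 neighbours → 1 H
  atom 2: aromatic c, 2 neighbours → 1 H
  atom 3: aromatic c, 2 neighbours → 1 H
  atom 4: aromatic c, 2 neighbours → 1 H
  atom 5: aromatic c, 2 neighbours → 1 H
  atom 6: aromatic c, 2 neighbours → 1 H
Totals → C:6, H:6.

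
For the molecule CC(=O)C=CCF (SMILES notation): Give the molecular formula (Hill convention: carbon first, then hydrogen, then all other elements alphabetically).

C5H7FO

Walk through each heavy atom and fill implicit hydrogens from standard valence (C 4, N 3, O 2, S 2, halogen 1):
  atom 1: C, bond orders sum to 1 (valence 4) → 3 H
  atom 2: C, bond orders sum to 4 (valence 4) → 0 H
  atom 3: O, bond orders sum to 2 (valence 2) → 0 H
  atom 4: C, bond orders sum to 3 (valence 4) → 1 H
  atom 5: C, bond orders sum to 3 (valence 4) → 1 H
  atom 6: C, bond orders sum to 2 (valence 4) → 2 H
  atom 7: F (halogen, monovalent) → 0 H
Totals → C:5, H:7, F:1, O:1.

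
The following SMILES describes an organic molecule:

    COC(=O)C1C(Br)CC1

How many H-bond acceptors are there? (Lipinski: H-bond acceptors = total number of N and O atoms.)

2

N atoms: 0; O atoms: 2.
Lipinski HBA = 0 + 2 = 2.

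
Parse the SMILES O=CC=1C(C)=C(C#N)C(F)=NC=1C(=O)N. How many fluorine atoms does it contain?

Scan the SMILES for F atoms (remember two-letter symbols like Cl and Br are single atoms).
Fluorine count: 1.

1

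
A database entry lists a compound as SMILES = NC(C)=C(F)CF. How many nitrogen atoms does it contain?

Scan the SMILES for N atoms (remember two-letter symbols like Cl and Br are single atoms).
Nitrogen count: 1.

1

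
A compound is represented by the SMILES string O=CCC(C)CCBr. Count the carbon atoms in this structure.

Count every carbon token in the SMILES (each C, including those in ring-closure positions and inside branches).
Carbon count: 6.

6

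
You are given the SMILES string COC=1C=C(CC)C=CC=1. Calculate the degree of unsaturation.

Molecular formula: C9H12O.
DoU = (2C + 2 + N − H − X) / 2, where X is the halogen count and O/S are ignored.
    = (2·9 + 2 + 0 − 12 − 0) / 2 = 8 / 2 = 4.

4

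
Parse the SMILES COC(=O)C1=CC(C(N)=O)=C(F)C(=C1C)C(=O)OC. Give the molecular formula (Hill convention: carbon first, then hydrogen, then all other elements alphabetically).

C12H12FNO5

Walk through each heavy atom and fill implicit hydrogens from standard valence (C 4, N 3, O 2, S 2, halogen 1):
  atom 1: C, bond orders sum to 1 (valence 4) → 3 H
  atom 2: O, bond orders sum to 2 (valence 2) → 0 H
  atom 3: C, bond orders sum to 4 (valence 4) → 0 H
  atom 4: O, bond orders sum to 2 (valence 2) → 0 H
  atom 5: C, bond orders sum to 4 (valence 4) → 0 H
  atom 6: C, bond orders sum to 3 (valence 4) → 1 H
  atom 7: C, bond orders sum to 4 (valence 4) → 0 H
  atom 8: C, bond orders sum to 4 (valence 4) → 0 H
  atom 9: N, bond orders sum to 1 (valence 3) → 2 H
  atom 10: O, bond orders sum to 2 (valence 2) → 0 H
  atom 11: C, bond orders sum to 4 (valence 4) → 0 H
  atom 12: F (halogen, monovalent) → 0 H
  atom 13: C, bond orders sum to 4 (valence 4) → 0 H
  atom 14: C, bond orders sum to 4 (valence 4) → 0 H
  atom 15: C, bond orders sum to 1 (valence 4) → 3 H
  atom 16: C, bond orders sum to 4 (valence 4) → 0 H
  atom 17: O, bond orders sum to 2 (valence 2) → 0 H
  atom 18: O, bond orders sum to 2 (valence 2) → 0 H
  atom 19: C, bond orders sum to 1 (valence 4) → 3 H
Totals → C:12, H:12, F:1, N:1, O:5.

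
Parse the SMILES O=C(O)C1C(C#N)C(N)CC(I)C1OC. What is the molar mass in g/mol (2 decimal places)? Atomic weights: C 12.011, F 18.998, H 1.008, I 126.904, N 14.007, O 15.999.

324.12 g/mol

First, the molecular formula is C9H13IN2O3 (counting implicit H from valence).
  C: 9 × 12.011 = 108.099
  H: 13 × 1.008 = 13.104
  I: 1 × 126.904 = 126.904
  N: 2 × 14.007 = 28.014
  O: 3 × 15.999 = 47.997
Sum: 9×12.011 + 13×1.008 + 1×126.904 + 2×14.007 + 3×15.999 = 324.118 → 324.12 g/mol.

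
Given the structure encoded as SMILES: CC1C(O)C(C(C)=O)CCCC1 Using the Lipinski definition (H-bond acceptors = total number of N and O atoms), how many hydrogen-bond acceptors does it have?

2

N atoms: 0; O atoms: 2.
Lipinski HBA = 0 + 2 = 2.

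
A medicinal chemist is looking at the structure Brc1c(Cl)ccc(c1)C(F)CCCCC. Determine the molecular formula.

C12H15BrClF

Walk through each heavy atom and fill implicit hydrogens from standard valence (C 4, N 3, O 2, S 2, halogen 1); for lowercase aromatic atoms, an aromatic c carries 1 H when it has two neighbours and 0 H with three, and aromatic n carries 0 H:
  atom 1: Br (halogen, monovalent) → 0 H
  atom 2: aromatic c, 3 neighbours → 0 H
  atom 3: aromatic c, 3 neighbours → 0 H
  atom 4: Cl (halogen, monovalent) → 0 H
  atom 5: aromatic c, 2 neighbours → 1 H
  atom 6: aromatic c, 2 neighbours → 1 H
  atom 7: aromatic c, 3 neighbours → 0 H
  atom 8: aromatic c, 2 neighbours → 1 H
  atom 9: C, bond orders sum to 3 (valence 4) → 1 H
  atom 10: F (halogen, monovalent) → 0 H
  atom 11: C, bond orders sum to 2 (valence 4) → 2 H
  atom 12: C, bond orders sum to 2 (valence 4) → 2 H
  atom 13: C, bond orders sum to 2 (valence 4) → 2 H
  atom 14: C, bond orders sum to 2 (valence 4) → 2 H
  atom 15: C, bond orders sum to 1 (valence 4) → 3 H
Totals → C:12, H:15, Br:1, Cl:1, F:1.
In Hill order: C12H15BrClF.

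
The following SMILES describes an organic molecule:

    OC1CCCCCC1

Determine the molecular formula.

C7H14O

Walk through each heavy atom and fill implicit hydrogens from standard valence (C 4, N 3, O 2, S 2, halogen 1):
  atom 1: O, bond orders sum to 1 (valence 2) → 1 H
  atom 2: C, bond orders sum to 3 (valence 4) → 1 H
  atom 3: C, bond orders sum to 2 (valence 4) → 2 H
  atom 4: C, bond orders sum to 2 (valence 4) → 2 H
  atom 5: C, bond orders sum to 2 (valence 4) → 2 H
  atom 6: C, bond orders sum to 2 (valence 4) → 2 H
  atom 7: C, bond orders sum to 2 (valence 4) → 2 H
  atom 8: C, bond orders sum to 2 (valence 4) → 2 H
Totals → C:7, H:14, O:1.
In Hill order: C7H14O.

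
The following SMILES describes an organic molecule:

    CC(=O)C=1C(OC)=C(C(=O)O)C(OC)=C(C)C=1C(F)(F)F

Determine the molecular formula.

C13H13F3O5

Walk through each heavy atom and fill implicit hydrogens from standard valence (C 4, N 3, O 2, S 2, halogen 1):
  atom 1: C, bond orders sum to 1 (valence 4) → 3 H
  atom 2: C, bond orders sum to 4 (valence 4) → 0 H
  atom 3: O, bond orders sum to 2 (valence 2) → 0 H
  atom 4: C, bond orders sum to 4 (valence 4) → 0 H
  atom 5: C, bond orders sum to 4 (valence 4) → 0 H
  atom 6: O, bond orders sum to 2 (valence 2) → 0 H
  atom 7: C, bond orders sum to 1 (valence 4) → 3 H
  atom 8: C, bond orders sum to 4 (valence 4) → 0 H
  atom 9: C, bond orders sum to 4 (valence 4) → 0 H
  atom 10: O, bond orders sum to 2 (valence 2) → 0 H
  atom 11: O, bond orders sum to 1 (valence 2) → 1 H
  atom 12: C, bond orders sum to 4 (valence 4) → 0 H
  atom 13: O, bond orders sum to 2 (valence 2) → 0 H
  atom 14: C, bond orders sum to 1 (valence 4) → 3 H
  atom 15: C, bond orders sum to 4 (valence 4) → 0 H
  atom 16: C, bond orders sum to 1 (valence 4) → 3 H
  atom 17: C, bond orders sum to 4 (valence 4) → 0 H
  atom 18: C, bond orders sum to 4 (valence 4) → 0 H
  atom 19: F (halogen, monovalent) → 0 H
  atom 20: F (halogen, monovalent) → 0 H
  atom 21: F (halogen, monovalent) → 0 H
Totals → C:13, H:13, F:3, O:5.
In Hill order: C13H13F3O5.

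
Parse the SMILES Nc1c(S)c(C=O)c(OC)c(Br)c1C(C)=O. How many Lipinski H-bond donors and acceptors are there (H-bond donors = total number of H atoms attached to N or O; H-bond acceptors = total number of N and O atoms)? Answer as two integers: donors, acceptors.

2, 4

Donors: find every N or O and count the H atoms it carries.
  atom 1 (N): bond orders sum to 1 → 2 H
  atom 7 (O): bond orders sum to 2 → 0 H
  atom 9 (O): bond orders sum to 2 → 0 H
  atom 16 (O): bond orders sum to 2 → 0 H
Lipinski HBD = 2.
Acceptors: N atoms = 1, O atoms = 3 → HBA = 4.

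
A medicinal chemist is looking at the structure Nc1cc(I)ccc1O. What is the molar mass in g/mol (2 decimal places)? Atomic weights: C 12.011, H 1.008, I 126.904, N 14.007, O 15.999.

235.02 g/mol

First, the molecular formula is C6H6INO (counting implicit H from valence).
  C: 6 × 12.011 = 72.066
  H: 6 × 1.008 = 6.048
  I: 1 × 126.904 = 126.904
  N: 1 × 14.007 = 14.007
  O: 1 × 15.999 = 15.999
Sum: 6×12.011 + 6×1.008 + 1×126.904 + 1×14.007 + 1×15.999 = 235.024 → 235.02 g/mol.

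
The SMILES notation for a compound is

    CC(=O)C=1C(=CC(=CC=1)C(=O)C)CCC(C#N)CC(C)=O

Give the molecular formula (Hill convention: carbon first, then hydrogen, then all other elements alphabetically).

C17H19NO3

Walk through each heavy atom and fill implicit hydrogens from standard valence (C 4, N 3, O 2, S 2, halogen 1):
  atom 1: C, bond orders sum to 1 (valence 4) → 3 H
  atom 2: C, bond orders sum to 4 (valence 4) → 0 H
  atom 3: O, bond orders sum to 2 (valence 2) → 0 H
  atom 4: C, bond orders sum to 4 (valence 4) → 0 H
  atom 5: C, bond orders sum to 4 (valence 4) → 0 H
  atom 6: C, bond orders sum to 3 (valence 4) → 1 H
  atom 7: C, bond orders sum to 4 (valence 4) → 0 H
  atom 8: C, bond orders sum to 3 (valence 4) → 1 H
  atom 9: C, bond orders sum to 3 (valence 4) → 1 H
  atom 10: C, bond orders sum to 4 (valence 4) → 0 H
  atom 11: O, bond orders sum to 2 (valence 2) → 0 H
  atom 12: C, bond orders sum to 1 (valence 4) → 3 H
  atom 13: C, bond orders sum to 2 (valence 4) → 2 H
  atom 14: C, bond orders sum to 2 (valence 4) → 2 H
  atom 15: C, bond orders sum to 3 (valence 4) → 1 H
  atom 16: C, bond orders sum to 4 (valence 4) → 0 H
  atom 17: N, bond orders sum to 3 (valence 3) → 0 H
  atom 18: C, bond orders sum to 2 (valence 4) → 2 H
  atom 19: C, bond orders sum to 4 (valence 4) → 0 H
  atom 20: C, bond orders sum to 1 (valence 4) → 3 H
  atom 21: O, bond orders sum to 2 (valence 2) → 0 H
Totals → C:17, H:19, N:1, O:3.
In Hill order: C17H19NO3.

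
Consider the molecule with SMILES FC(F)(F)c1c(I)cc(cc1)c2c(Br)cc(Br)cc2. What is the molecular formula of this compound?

Walk through each heavy atom and fill implicit hydrogens from standard valence (C 4, N 3, O 2, S 2, halogen 1); for lowercase aromatic atoms, an aromatic c carries 1 H when it has two neighbours and 0 H with three, and aromatic n carries 0 H:
  atom 1: F (halogen, monovalent) → 0 H
  atom 2: C, bond orders sum to 4 (valence 4) → 0 H
  atom 3: F (halogen, monovalent) → 0 H
  atom 4: F (halogen, monovalent) → 0 H
  atom 5: aromatic c, 3 neighbours → 0 H
  atom 6: aromatic c, 3 neighbours → 0 H
  atom 7: I (halogen, monovalent) → 0 H
  atom 8: aromatic c, 2 neighbours → 1 H
  atom 9: aromatic c, 3 neighbours → 0 H
  atom 10: aromatic c, 2 neighbours → 1 H
  atom 11: aromatic c, 2 neighbours → 1 H
  atom 12: aromatic c, 3 neighbours → 0 H
  atom 13: aromatic c, 3 neighbours → 0 H
  atom 14: Br (halogen, monovalent) → 0 H
  atom 15: aromatic c, 2 neighbours → 1 H
  atom 16: aromatic c, 3 neighbours → 0 H
  atom 17: Br (halogen, monovalent) → 0 H
  atom 18: aromatic c, 2 neighbours → 1 H
  atom 19: aromatic c, 2 neighbours → 1 H
Totals → C:13, H:6, Br:2, F:3, I:1.
In Hill order: C13H6Br2F3I.

C13H6Br2F3I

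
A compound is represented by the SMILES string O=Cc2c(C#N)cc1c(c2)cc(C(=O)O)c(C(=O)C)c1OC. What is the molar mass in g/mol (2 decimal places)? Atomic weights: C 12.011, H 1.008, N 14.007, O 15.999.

First, the molecular formula is C16H11NO5 (counting implicit H from valence).
  C: 16 × 12.011 = 192.176
  H: 11 × 1.008 = 11.088
  N: 1 × 14.007 = 14.007
  O: 5 × 15.999 = 79.995
Sum: 16×12.011 + 11×1.008 + 1×14.007 + 5×15.999 = 297.266 → 297.27 g/mol.

297.27 g/mol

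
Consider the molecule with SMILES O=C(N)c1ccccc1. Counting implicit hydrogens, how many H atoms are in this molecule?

7

Walk through each heavy atom and fill implicit hydrogens from standard valence (C 4, N 3, O 2, S 2, halogen 1); for lowercase aromatic atoms, an aromatic c carries 1 H when it has two neighbours and 0 H with three, and aromatic n carries 0 H:
  atom 1: O, bond orders sum to 2 (valence 2) → 0 H
  atom 2: C, bond orders sum to 4 (valence 4) → 0 H
  atom 3: N, bond orders sum to 1 (valence 3) → 2 H
  atom 4: aromatic c, 3 neighbours → 0 H
  atom 5: aromatic c, 2 neighbours → 1 H
  atom 6: aromatic c, 2 neighbours → 1 H
  atom 7: aromatic c, 2 neighbours → 1 H
  atom 8: aromatic c, 2 neighbours → 1 H
  atom 9: aromatic c, 2 neighbours → 1 H
Total hydrogens: 7.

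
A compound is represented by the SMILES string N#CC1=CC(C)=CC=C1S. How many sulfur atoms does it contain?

1

Scan the SMILES for S atoms (remember two-letter symbols like Cl and Br are single atoms).
Sulfur count: 1.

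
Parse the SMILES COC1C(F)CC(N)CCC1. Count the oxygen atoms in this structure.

Scan the SMILES for O atoms (remember two-letter symbols like Cl and Br are single atoms).
Oxygen count: 1.

1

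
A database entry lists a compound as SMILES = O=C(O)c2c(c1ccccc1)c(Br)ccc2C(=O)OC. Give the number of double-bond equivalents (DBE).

Molecular formula: C15H11BrO4.
DoU = (2C + 2 + N − H − X) / 2, where X is the halogen count and O/S are ignored.
    = (2·15 + 2 + 0 − 11 − 1) / 2 = 20 / 2 = 10.

10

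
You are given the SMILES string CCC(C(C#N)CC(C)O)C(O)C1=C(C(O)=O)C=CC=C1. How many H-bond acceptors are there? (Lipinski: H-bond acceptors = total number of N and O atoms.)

N atoms: 1; O atoms: 4.
Lipinski HBA = 1 + 4 = 5.

5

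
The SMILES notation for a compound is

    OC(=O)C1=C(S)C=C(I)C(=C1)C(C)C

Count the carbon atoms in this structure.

10

Count every carbon token in the SMILES (each C, including those in ring-closure positions and inside branches).
Carbon count: 10.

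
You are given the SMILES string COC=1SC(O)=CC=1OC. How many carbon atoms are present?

6

Count every carbon token in the SMILES (each C, including those in ring-closure positions and inside branches).
Carbon count: 6.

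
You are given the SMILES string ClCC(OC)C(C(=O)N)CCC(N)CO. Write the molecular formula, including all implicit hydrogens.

C9H19ClN2O3

Walk through each heavy atom and fill implicit hydrogens from standard valence (C 4, N 3, O 2, S 2, halogen 1):
  atom 1: Cl (halogen, monovalent) → 0 H
  atom 2: C, bond orders sum to 2 (valence 4) → 2 H
  atom 3: C, bond orders sum to 3 (valence 4) → 1 H
  atom 4: O, bond orders sum to 2 (valence 2) → 0 H
  atom 5: C, bond orders sum to 1 (valence 4) → 3 H
  atom 6: C, bond orders sum to 3 (valence 4) → 1 H
  atom 7: C, bond orders sum to 4 (valence 4) → 0 H
  atom 8: O, bond orders sum to 2 (valence 2) → 0 H
  atom 9: N, bond orders sum to 1 (valence 3) → 2 H
  atom 10: C, bond orders sum to 2 (valence 4) → 2 H
  atom 11: C, bond orders sum to 2 (valence 4) → 2 H
  atom 12: C, bond orders sum to 3 (valence 4) → 1 H
  atom 13: N, bond orders sum to 1 (valence 3) → 2 H
  atom 14: C, bond orders sum to 2 (valence 4) → 2 H
  atom 15: O, bond orders sum to 1 (valence 2) → 1 H
Totals → C:9, H:19, Cl:1, N:2, O:3.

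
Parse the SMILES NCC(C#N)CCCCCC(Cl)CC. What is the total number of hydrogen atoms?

Walk through each heavy atom and fill implicit hydrogens from standard valence (C 4, N 3, O 2, S 2, halogen 1):
  atom 1: N, bond orders sum to 1 (valence 3) → 2 H
  atom 2: C, bond orders sum to 2 (valence 4) → 2 H
  atom 3: C, bond orders sum to 3 (valence 4) → 1 H
  atom 4: C, bond orders sum to 4 (valence 4) → 0 H
  atom 5: N, bond orders sum to 3 (valence 3) → 0 H
  atom 6: C, bond orders sum to 2 (valence 4) → 2 H
  atom 7: C, bond orders sum to 2 (valence 4) → 2 H
  atom 8: C, bond orders sum to 2 (valence 4) → 2 H
  atom 9: C, bond orders sum to 2 (valence 4) → 2 H
  atom 10: C, bond orders sum to 2 (valence 4) → 2 H
  atom 11: C, bond orders sum to 3 (valence 4) → 1 H
  atom 12: Cl (halogen, monovalent) → 0 H
  atom 13: C, bond orders sum to 2 (valence 4) → 2 H
  atom 14: C, bond orders sum to 1 (valence 4) → 3 H
Total hydrogens: 21.

21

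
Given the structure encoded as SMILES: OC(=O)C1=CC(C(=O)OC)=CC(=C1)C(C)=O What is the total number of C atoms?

11

Count every carbon token in the SMILES (each C, including those in ring-closure positions and inside branches).
Carbon count: 11.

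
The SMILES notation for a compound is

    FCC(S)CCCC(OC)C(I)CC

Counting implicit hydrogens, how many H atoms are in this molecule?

Walk through each heavy atom and fill implicit hydrogens from standard valence (C 4, N 3, O 2, S 2, halogen 1):
  atom 1: F (halogen, monovalent) → 0 H
  atom 2: C, bond orders sum to 2 (valence 4) → 2 H
  atom 3: C, bond orders sum to 3 (valence 4) → 1 H
  atom 4: S, bond orders sum to 1 (valence 2) → 1 H
  atom 5: C, bond orders sum to 2 (valence 4) → 2 H
  atom 6: C, bond orders sum to 2 (valence 4) → 2 H
  atom 7: C, bond orders sum to 2 (valence 4) → 2 H
  atom 8: C, bond orders sum to 3 (valence 4) → 1 H
  atom 9: O, bond orders sum to 2 (valence 2) → 0 H
  atom 10: C, bond orders sum to 1 (valence 4) → 3 H
  atom 11: C, bond orders sum to 3 (valence 4) → 1 H
  atom 12: I (halogen, monovalent) → 0 H
  atom 13: C, bond orders sum to 2 (valence 4) → 2 H
  atom 14: C, bond orders sum to 1 (valence 4) → 3 H
Total hydrogens: 20.

20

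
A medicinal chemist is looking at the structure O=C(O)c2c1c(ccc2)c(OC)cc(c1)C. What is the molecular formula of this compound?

C13H12O3

Walk through each heavy atom and fill implicit hydrogens from standard valence (C 4, N 3, O 2, S 2, halogen 1); for lowercase aromatic atoms, an aromatic c carries 1 H when it has two neighbours and 0 H with three, and aromatic n carries 0 H:
  atom 1: O, bond orders sum to 2 (valence 2) → 0 H
  atom 2: C, bond orders sum to 4 (valence 4) → 0 H
  atom 3: O, bond orders sum to 1 (valence 2) → 1 H
  atom 4: aromatic c, 3 neighbours → 0 H
  atom 5: aromatic c, 3 neighbours → 0 H
  atom 6: aromatic c, 3 neighbours → 0 H
  atom 7: aromatic c, 2 neighbours → 1 H
  atom 8: aromatic c, 2 neighbours → 1 H
  atom 9: aromatic c, 2 neighbours → 1 H
  atom 10: aromatic c, 3 neighbours → 0 H
  atom 11: O, bond orders sum to 2 (valence 2) → 0 H
  atom 12: C, bond orders sum to 1 (valence 4) → 3 H
  atom 13: aromatic c, 2 neighbours → 1 H
  atom 14: aromatic c, 3 neighbours → 0 H
  atom 15: aromatic c, 2 neighbours → 1 H
  atom 16: C, bond orders sum to 1 (valence 4) → 3 H
Totals → C:13, H:12, O:3.
In Hill order: C13H12O3.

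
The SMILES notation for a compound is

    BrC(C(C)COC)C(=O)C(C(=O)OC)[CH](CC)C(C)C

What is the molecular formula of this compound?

Walk through each heavy atom and fill implicit hydrogens from standard valence (C 4, N 3, O 2, S 2, halogen 1):
  atom 1: Br (halogen, monovalent) → 0 H
  atom 2: C, bond orders sum to 3 (valence 4) → 1 H
  atom 3: C, bond orders sum to 3 (valence 4) → 1 H
  atom 4: C, bond orders sum to 1 (valence 4) → 3 H
  atom 5: C, bond orders sum to 2 (valence 4) → 2 H
  atom 6: O, bond orders sum to 2 (valence 2) → 0 H
  atom 7: C, bond orders sum to 1 (valence 4) → 3 H
  atom 8: C, bond orders sum to 4 (valence 4) → 0 H
  atom 9: O, bond orders sum to 2 (valence 2) → 0 H
  atom 10: C, bond orders sum to 3 (valence 4) → 1 H
  atom 11: C, bond orders sum to 4 (valence 4) → 0 H
  atom 12: O, bond orders sum to 2 (valence 2) → 0 H
  atom 13: O, bond orders sum to 2 (valence 2) → 0 H
  atom 14: C, bond orders sum to 1 (valence 4) → 3 H
  atom 15: C with explicit H count 1
  atom 16: C, bond orders sum to 2 (valence 4) → 2 H
  atom 17: C, bond orders sum to 1 (valence 4) → 3 H
  atom 18: C, bond orders sum to 3 (valence 4) → 1 H
  atom 19: C, bond orders sum to 1 (valence 4) → 3 H
  atom 20: C, bond orders sum to 1 (valence 4) → 3 H
Totals → C:15, H:27, Br:1, O:4.
In Hill order: C15H27BrO4.

C15H27BrO4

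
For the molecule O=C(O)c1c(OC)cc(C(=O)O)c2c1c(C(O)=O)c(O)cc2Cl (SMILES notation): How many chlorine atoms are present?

1

Scan the SMILES for Cl atoms (remember two-letter symbols like Cl and Br are single atoms).
Chlorine count: 1.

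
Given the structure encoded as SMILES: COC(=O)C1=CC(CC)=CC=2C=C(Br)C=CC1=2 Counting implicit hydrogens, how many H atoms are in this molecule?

13

Walk through each heavy atom and fill implicit hydrogens from standard valence (C 4, N 3, O 2, S 2, halogen 1):
  atom 1: C, bond orders sum to 1 (valence 4) → 3 H
  atom 2: O, bond orders sum to 2 (valence 2) → 0 H
  atom 3: C, bond orders sum to 4 (valence 4) → 0 H
  atom 4: O, bond orders sum to 2 (valence 2) → 0 H
  atom 5: C, bond orders sum to 4 (valence 4) → 0 H
  atom 6: C, bond orders sum to 3 (valence 4) → 1 H
  atom 7: C, bond orders sum to 4 (valence 4) → 0 H
  atom 8: C, bond orders sum to 2 (valence 4) → 2 H
  atom 9: C, bond orders sum to 1 (valence 4) → 3 H
  atom 10: C, bond orders sum to 3 (valence 4) → 1 H
  atom 11: C, bond orders sum to 4 (valence 4) → 0 H
  atom 12: C, bond orders sum to 3 (valence 4) → 1 H
  atom 13: C, bond orders sum to 4 (valence 4) → 0 H
  atom 14: Br (halogen, monovalent) → 0 H
  atom 15: C, bond orders sum to 3 (valence 4) → 1 H
  atom 16: C, bond orders sum to 3 (valence 4) → 1 H
  atom 17: C, bond orders sum to 4 (valence 4) → 0 H
Total hydrogens: 13.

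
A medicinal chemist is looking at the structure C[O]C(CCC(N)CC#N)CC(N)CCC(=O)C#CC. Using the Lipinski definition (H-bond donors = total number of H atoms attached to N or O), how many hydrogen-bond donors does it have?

Donors: find every N or O and count the H atoms it carries.
  atom 2 (O): bond orders sum to 2 → 0 H
  atom 7 (N): bond orders sum to 1 → 2 H
  atom 10 (N): bond orders sum to 3 → 0 H
  atom 13 (N): bond orders sum to 1 → 2 H
  atom 17 (O): bond orders sum to 2 → 0 H
Lipinski HBD = 4.

4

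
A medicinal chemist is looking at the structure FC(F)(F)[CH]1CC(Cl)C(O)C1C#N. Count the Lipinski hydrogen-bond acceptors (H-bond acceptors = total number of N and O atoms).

N atoms: 1; O atoms: 1.
Lipinski HBA = 1 + 1 = 2.

2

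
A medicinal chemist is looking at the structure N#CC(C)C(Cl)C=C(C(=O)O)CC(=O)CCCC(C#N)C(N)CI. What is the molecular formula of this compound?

Walk through each heavy atom and fill implicit hydrogens from standard valence (C 4, N 3, O 2, S 2, halogen 1):
  atom 1: N, bond orders sum to 3 (valence 3) → 0 H
  atom 2: C, bond orders sum to 4 (valence 4) → 0 H
  atom 3: C, bond orders sum to 3 (valence 4) → 1 H
  atom 4: C, bond orders sum to 1 (valence 4) → 3 H
  atom 5: C, bond orders sum to 3 (valence 4) → 1 H
  atom 6: Cl (halogen, monovalent) → 0 H
  atom 7: C, bond orders sum to 3 (valence 4) → 1 H
  atom 8: C, bond orders sum to 4 (valence 4) → 0 H
  atom 9: C, bond orders sum to 4 (valence 4) → 0 H
  atom 10: O, bond orders sum to 2 (valence 2) → 0 H
  atom 11: O, bond orders sum to 1 (valence 2) → 1 H
  atom 12: C, bond orders sum to 2 (valence 4) → 2 H
  atom 13: C, bond orders sum to 4 (valence 4) → 0 H
  atom 14: O, bond orders sum to 2 (valence 2) → 0 H
  atom 15: C, bond orders sum to 2 (valence 4) → 2 H
  atom 16: C, bond orders sum to 2 (valence 4) → 2 H
  atom 17: C, bond orders sum to 2 (valence 4) → 2 H
  atom 18: C, bond orders sum to 3 (valence 4) → 1 H
  atom 19: C, bond orders sum to 4 (valence 4) → 0 H
  atom 20: N, bond orders sum to 3 (valence 3) → 0 H
  atom 21: C, bond orders sum to 3 (valence 4) → 1 H
  atom 22: N, bond orders sum to 1 (valence 3) → 2 H
  atom 23: C, bond orders sum to 2 (valence 4) → 2 H
  atom 24: I (halogen, monovalent) → 0 H
Totals → C:16, H:21, Cl:1, I:1, N:3, O:3.
In Hill order: C16H21ClIN3O3.

C16H21ClIN3O3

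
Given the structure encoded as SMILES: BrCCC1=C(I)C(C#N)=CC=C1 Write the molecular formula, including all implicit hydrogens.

Walk through each heavy atom and fill implicit hydrogens from standard valence (C 4, N 3, O 2, S 2, halogen 1):
  atom 1: Br (halogen, monovalent) → 0 H
  atom 2: C, bond orders sum to 2 (valence 4) → 2 H
  atom 3: C, bond orders sum to 2 (valence 4) → 2 H
  atom 4: C, bond orders sum to 4 (valence 4) → 0 H
  atom 5: C, bond orders sum to 4 (valence 4) → 0 H
  atom 6: I (halogen, monovalent) → 0 H
  atom 7: C, bond orders sum to 4 (valence 4) → 0 H
  atom 8: C, bond orders sum to 4 (valence 4) → 0 H
  atom 9: N, bond orders sum to 3 (valence 3) → 0 H
  atom 10: C, bond orders sum to 3 (valence 4) → 1 H
  atom 11: C, bond orders sum to 3 (valence 4) → 1 H
  atom 12: C, bond orders sum to 3 (valence 4) → 1 H
Totals → C:9, H:7, Br:1, I:1, N:1.
In Hill order: C9H7BrIN.

C9H7BrIN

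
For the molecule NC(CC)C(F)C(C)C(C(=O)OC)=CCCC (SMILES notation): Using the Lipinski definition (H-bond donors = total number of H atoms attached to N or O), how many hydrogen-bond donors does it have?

2

Donors: find every N or O and count the H atoms it carries.
  atom 1 (N): bond orders sum to 1 → 2 H
  atom 11 (O): bond orders sum to 2 → 0 H
  atom 12 (O): bond orders sum to 2 → 0 H
Lipinski HBD = 2.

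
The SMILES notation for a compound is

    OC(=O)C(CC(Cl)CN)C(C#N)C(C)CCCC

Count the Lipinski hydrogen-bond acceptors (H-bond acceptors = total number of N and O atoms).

N atoms: 2; O atoms: 2.
Lipinski HBA = 2 + 2 = 4.

4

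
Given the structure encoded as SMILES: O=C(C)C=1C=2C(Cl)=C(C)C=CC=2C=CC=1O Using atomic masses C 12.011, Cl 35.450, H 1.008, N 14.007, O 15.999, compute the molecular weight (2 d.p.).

234.68 g/mol

First, the molecular formula is C13H11ClO2 (counting implicit H from valence).
  C: 13 × 12.011 = 156.143
  Cl: 1 × 35.450 = 35.450
  H: 11 × 1.008 = 11.088
  O: 2 × 15.999 = 31.998
Sum: 13×12.011 + 1×35.450 + 11×1.008 + 2×15.999 = 234.679 → 234.68 g/mol.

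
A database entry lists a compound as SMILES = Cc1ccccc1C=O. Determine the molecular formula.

Walk through each heavy atom and fill implicit hydrogens from standard valence (C 4, N 3, O 2, S 2, halogen 1); for lowercase aromatic atoms, an aromatic c carries 1 H when it has two neighbours and 0 H with three, and aromatic n carries 0 H:
  atom 1: C, bond orders sum to 1 (valence 4) → 3 H
  atom 2: aromatic c, 3 neighbours → 0 H
  atom 3: aromatic c, 2 neighbours → 1 H
  atom 4: aromatic c, 2 neighbours → 1 H
  atom 5: aromatic c, 2 neighbours → 1 H
  atom 6: aromatic c, 2 neighbours → 1 H
  atom 7: aromatic c, 3 neighbours → 0 H
  atom 8: C, bond orders sum to 3 (valence 4) → 1 H
  atom 9: O, bond orders sum to 2 (valence 2) → 0 H
Totals → C:8, H:8, O:1.

C8H8O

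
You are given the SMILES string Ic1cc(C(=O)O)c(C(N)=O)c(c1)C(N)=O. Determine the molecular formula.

Walk through each heavy atom and fill implicit hydrogens from standard valence (C 4, N 3, O 2, S 2, halogen 1); for lowercase aromatic atoms, an aromatic c carries 1 H when it has two neighbours and 0 H with three, and aromatic n carries 0 H:
  atom 1: I (halogen, monovalent) → 0 H
  atom 2: aromatic c, 3 neighbours → 0 H
  atom 3: aromatic c, 2 neighbours → 1 H
  atom 4: aromatic c, 3 neighbours → 0 H
  atom 5: C, bond orders sum to 4 (valence 4) → 0 H
  atom 6: O, bond orders sum to 2 (valence 2) → 0 H
  atom 7: O, bond orders sum to 1 (valence 2) → 1 H
  atom 8: aromatic c, 3 neighbours → 0 H
  atom 9: C, bond orders sum to 4 (valence 4) → 0 H
  atom 10: N, bond orders sum to 1 (valence 3) → 2 H
  atom 11: O, bond orders sum to 2 (valence 2) → 0 H
  atom 12: aromatic c, 3 neighbours → 0 H
  atom 13: aromatic c, 2 neighbours → 1 H
  atom 14: C, bond orders sum to 4 (valence 4) → 0 H
  atom 15: N, bond orders sum to 1 (valence 3) → 2 H
  atom 16: O, bond orders sum to 2 (valence 2) → 0 H
Totals → C:9, H:7, I:1, N:2, O:4.

C9H7IN2O4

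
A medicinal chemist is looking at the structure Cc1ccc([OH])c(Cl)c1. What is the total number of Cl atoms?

1

Scan the SMILES for Cl atoms (remember two-letter symbols like Cl and Br are single atoms).
Chlorine count: 1.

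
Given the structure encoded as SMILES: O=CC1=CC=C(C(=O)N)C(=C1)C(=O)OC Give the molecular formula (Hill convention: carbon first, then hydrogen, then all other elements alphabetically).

C10H9NO4

Walk through each heavy atom and fill implicit hydrogens from standard valence (C 4, N 3, O 2, S 2, halogen 1):
  atom 1: O, bond orders sum to 2 (valence 2) → 0 H
  atom 2: C, bond orders sum to 3 (valence 4) → 1 H
  atom 3: C, bond orders sum to 4 (valence 4) → 0 H
  atom 4: C, bond orders sum to 3 (valence 4) → 1 H
  atom 5: C, bond orders sum to 3 (valence 4) → 1 H
  atom 6: C, bond orders sum to 4 (valence 4) → 0 H
  atom 7: C, bond orders sum to 4 (valence 4) → 0 H
  atom 8: O, bond orders sum to 2 (valence 2) → 0 H
  atom 9: N, bond orders sum to 1 (valence 3) → 2 H
  atom 10: C, bond orders sum to 4 (valence 4) → 0 H
  atom 11: C, bond orders sum to 3 (valence 4) → 1 H
  atom 12: C, bond orders sum to 4 (valence 4) → 0 H
  atom 13: O, bond orders sum to 2 (valence 2) → 0 H
  atom 14: O, bond orders sum to 2 (valence 2) → 0 H
  atom 15: C, bond orders sum to 1 (valence 4) → 3 H
Totals → C:10, H:9, N:1, O:4.
In Hill order: C10H9NO4.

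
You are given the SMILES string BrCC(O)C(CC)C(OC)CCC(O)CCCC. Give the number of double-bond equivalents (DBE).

0

Degree of unsaturation = (number of rings) + (number of π bonds).
Ring closures in the SMILES: 0.
π bonds: none → 0 DoU from unsaturation.
Total DoU = 0 + 0 = 0.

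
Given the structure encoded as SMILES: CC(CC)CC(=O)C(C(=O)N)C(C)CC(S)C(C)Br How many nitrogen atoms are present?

Scan the SMILES for N atoms (remember two-letter symbols like Cl and Br are single atoms).
Nitrogen count: 1.

1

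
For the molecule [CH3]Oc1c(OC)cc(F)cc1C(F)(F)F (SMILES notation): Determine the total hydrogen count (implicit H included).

8

Walk through each heavy atom and fill implicit hydrogens from standard valence (C 4, N 3, O 2, S 2, halogen 1); for lowercase aromatic atoms, an aromatic c carries 1 H when it has two neighbours and 0 H with three, and aromatic n carries 0 H:
  atom 1: C with explicit H count 3
  atom 2: O, bond orders sum to 2 (valence 2) → 0 H
  atom 3: aromatic c, 3 neighbours → 0 H
  atom 4: aromatic c, 3 neighbours → 0 H
  atom 5: O, bond orders sum to 2 (valence 2) → 0 H
  atom 6: C, bond orders sum to 1 (valence 4) → 3 H
  atom 7: aromatic c, 2 neighbours → 1 H
  atom 8: aromatic c, 3 neighbours → 0 H
  atom 9: F (halogen, monovalent) → 0 H
  atom 10: aromatic c, 2 neighbours → 1 H
  atom 11: aromatic c, 3 neighbours → 0 H
  atom 12: C, bond orders sum to 4 (valence 4) → 0 H
  atom 13: F (halogen, monovalent) → 0 H
  atom 14: F (halogen, monovalent) → 0 H
  atom 15: F (halogen, monovalent) → 0 H
Total hydrogens: 8.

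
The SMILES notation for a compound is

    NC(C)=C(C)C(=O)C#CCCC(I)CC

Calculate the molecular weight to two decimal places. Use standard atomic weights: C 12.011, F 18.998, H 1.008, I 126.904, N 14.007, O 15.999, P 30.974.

First, the molecular formula is C12H18INO (counting implicit H from valence).
  C: 12 × 12.011 = 144.132
  H: 18 × 1.008 = 18.144
  I: 1 × 126.904 = 126.904
  N: 1 × 14.007 = 14.007
  O: 1 × 15.999 = 15.999
Sum: 12×12.011 + 18×1.008 + 1×126.904 + 1×14.007 + 1×15.999 = 319.186 → 319.19 g/mol.

319.19 g/mol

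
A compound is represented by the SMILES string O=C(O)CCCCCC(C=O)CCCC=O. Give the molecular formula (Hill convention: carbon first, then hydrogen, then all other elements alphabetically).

C12H20O4

Walk through each heavy atom and fill implicit hydrogens from standard valence (C 4, N 3, O 2, S 2, halogen 1):
  atom 1: O, bond orders sum to 2 (valence 2) → 0 H
  atom 2: C, bond orders sum to 4 (valence 4) → 0 H
  atom 3: O, bond orders sum to 1 (valence 2) → 1 H
  atom 4: C, bond orders sum to 2 (valence 4) → 2 H
  atom 5: C, bond orders sum to 2 (valence 4) → 2 H
  atom 6: C, bond orders sum to 2 (valence 4) → 2 H
  atom 7: C, bond orders sum to 2 (valence 4) → 2 H
  atom 8: C, bond orders sum to 2 (valence 4) → 2 H
  atom 9: C, bond orders sum to 3 (valence 4) → 1 H
  atom 10: C, bond orders sum to 3 (valence 4) → 1 H
  atom 11: O, bond orders sum to 2 (valence 2) → 0 H
  atom 12: C, bond orders sum to 2 (valence 4) → 2 H
  atom 13: C, bond orders sum to 2 (valence 4) → 2 H
  atom 14: C, bond orders sum to 2 (valence 4) → 2 H
  atom 15: C, bond orders sum to 3 (valence 4) → 1 H
  atom 16: O, bond orders sum to 2 (valence 2) → 0 H
Totals → C:12, H:20, O:4.
In Hill order: C12H20O4.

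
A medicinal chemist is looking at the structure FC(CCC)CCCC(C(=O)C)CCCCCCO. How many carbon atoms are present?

16

Count every carbon token in the SMILES (each C, including those in ring-closure positions and inside branches).
Carbon count: 16.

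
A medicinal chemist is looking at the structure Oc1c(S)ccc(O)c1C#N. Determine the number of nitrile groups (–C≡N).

The nitrile motif appears at heavy-atom position 10 in the SMILES.
Other groups present: 2 hydroxyl, 1 thiol.
Nitrile count: 1.

1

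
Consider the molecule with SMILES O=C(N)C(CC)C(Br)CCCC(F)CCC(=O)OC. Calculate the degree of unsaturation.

2

Degree of unsaturation = (number of rings) + (number of π bonds).
Ring closures in the SMILES: 0.
π bonds: 2 double bonds (each 1 DoU) → 2 DoU from unsaturation.
Total DoU = 0 + 2 = 2.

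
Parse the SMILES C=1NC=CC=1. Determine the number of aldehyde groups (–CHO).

Scan the SMILES for the aldehyde motif — none present.

0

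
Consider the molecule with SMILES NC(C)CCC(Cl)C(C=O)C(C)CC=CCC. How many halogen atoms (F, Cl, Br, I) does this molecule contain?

1

Halogen atoms appear at heavy-atom position 7 (1×Cl).
Other groups present: 1 aldehyde, 1 alkene, 1 primary amine.
Halogen count: 1.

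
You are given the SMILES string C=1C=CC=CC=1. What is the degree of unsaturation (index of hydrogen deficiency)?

4

Molecular formula: C6H6.
DoU = (2C + 2 + N − H − X) / 2, where X is the halogen count and O/S are ignored.
    = (2·6 + 2 + 0 − 6 − 0) / 2 = 8 / 2 = 4.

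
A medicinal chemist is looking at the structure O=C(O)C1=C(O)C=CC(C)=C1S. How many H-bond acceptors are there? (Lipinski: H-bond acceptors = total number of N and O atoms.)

N atoms: 0; O atoms: 3.
Lipinski HBA = 0 + 3 = 3.

3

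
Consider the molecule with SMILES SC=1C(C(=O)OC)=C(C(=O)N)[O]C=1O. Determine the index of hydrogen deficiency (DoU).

5

Molecular formula: C7H7NO5S.
DoU = (2C + 2 + N − H − X) / 2, where X is the halogen count and O/S are ignored.
    = (2·7 + 2 + 1 − 7 − 0) / 2 = 10 / 2 = 5.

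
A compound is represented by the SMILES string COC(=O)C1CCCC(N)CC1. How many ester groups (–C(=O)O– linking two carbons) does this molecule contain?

1

The ester motif appears at heavy-atom position 3 in the SMILES.
Other groups present: 1 primary amine.
Ester count: 1.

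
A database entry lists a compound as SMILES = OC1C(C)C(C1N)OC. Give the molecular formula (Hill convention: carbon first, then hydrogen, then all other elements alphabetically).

Walk through each heavy atom and fill implicit hydrogens from standard valence (C 4, N 3, O 2, S 2, halogen 1):
  atom 1: O, bond orders sum to 1 (valence 2) → 1 H
  atom 2: C, bond orders sum to 3 (valence 4) → 1 H
  atom 3: C, bond orders sum to 3 (valence 4) → 1 H
  atom 4: C, bond orders sum to 1 (valence 4) → 3 H
  atom 5: C, bond orders sum to 3 (valence 4) → 1 H
  atom 6: C, bond orders sum to 3 (valence 4) → 1 H
  atom 7: N, bond orders sum to 1 (valence 3) → 2 H
  atom 8: O, bond orders sum to 2 (valence 2) → 0 H
  atom 9: C, bond orders sum to 1 (valence 4) → 3 H
Totals → C:6, H:13, N:1, O:2.

C6H13NO2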